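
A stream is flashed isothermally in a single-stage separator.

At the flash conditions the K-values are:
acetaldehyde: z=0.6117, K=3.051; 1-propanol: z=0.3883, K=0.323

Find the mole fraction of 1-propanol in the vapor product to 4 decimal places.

Material balance + equilibrium reduce to Σ zᵢ(Kᵢ−1)/(1+V/F(Kᵢ−1)) = 0.
g(0) = ΣzᵢKᵢ − 1 = 0.9917 and g(1) = 1 − Σzᵢ/Kᵢ = -0.4027, so a root lies in (0, 1).
Newton–Raphson from V/F = 0.56:
  V/F = 0.5600: g = 0.16053, g' = -1.0191 → V/F = 0.7175
  V/F = 0.7175: g = -0.00360, g' = -1.0942 → V/F = 0.7142
Converged at V/F = 0.7142.
Compositions from xᵢ = zᵢ/(1+V/F(Kᵢ−1)), yᵢ = Kᵢxᵢ:
  acetaldehyde: x = 0.2482, y = 0.7572
  1-propanol: x = 0.7518, y = 0.2428

y_1-propanol = 0.2428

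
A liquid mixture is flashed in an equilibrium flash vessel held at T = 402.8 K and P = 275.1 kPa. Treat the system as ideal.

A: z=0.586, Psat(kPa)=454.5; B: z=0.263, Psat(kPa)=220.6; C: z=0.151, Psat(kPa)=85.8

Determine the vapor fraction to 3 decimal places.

ψ = 0.704

Raoult's law: Kᵢ = Pᵢˢᵃᵗ/P = Pᵢˢᵃᵗ/275.1.
  K_A = 454.5/275.1 = 1.65213, K_B = 220.6/275.1 = 0.80189, K_C = 85.8/275.1 = 0.31189
Newton–Raphson from ψ = 0.5:
  ψ = 0.500: g = 0.0719, g' = -0.321 → ψ = 0.724
  ψ = 0.724: g = -0.0085, g' = -0.413 → ψ = 0.704
Converged at ψ = 0.704.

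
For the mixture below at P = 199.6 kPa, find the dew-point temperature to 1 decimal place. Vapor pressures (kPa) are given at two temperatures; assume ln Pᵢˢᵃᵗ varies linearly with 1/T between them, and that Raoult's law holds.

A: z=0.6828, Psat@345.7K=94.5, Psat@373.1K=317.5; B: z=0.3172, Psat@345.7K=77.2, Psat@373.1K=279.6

Dew-point temperature: Σzᵢ·P/Pᵢˢᵃᵗ(T) = 1. Interpolate ln Pᵢˢᵃᵗ = aᵢ + bᵢ/T.
  T = 345.7 K: ΣzᵢP/Pᵢˢᵃᵗ = 2.2623
  T = 373.1 K: ΣzᵢP/Pᵢˢᵃᵗ = 0.6557
  T = 359.4 K: ΣzᵢP/Pᵢˢᵃᵗ = 1.1893
  T = 366.2 K: ΣzᵢP/Pᵢˢᵃᵗ = 0.8801
  T = 362.8 K: ΣzᵢP/Pᵢˢᵃᵗ = 1.0216
  T = 364.5 K: ΣzᵢP/Pᵢˢᵃᵗ = 0.9479
Interpolating between 362.8 K and 364.5 K gives T ≈ 363.3 K.

T = 363.3 K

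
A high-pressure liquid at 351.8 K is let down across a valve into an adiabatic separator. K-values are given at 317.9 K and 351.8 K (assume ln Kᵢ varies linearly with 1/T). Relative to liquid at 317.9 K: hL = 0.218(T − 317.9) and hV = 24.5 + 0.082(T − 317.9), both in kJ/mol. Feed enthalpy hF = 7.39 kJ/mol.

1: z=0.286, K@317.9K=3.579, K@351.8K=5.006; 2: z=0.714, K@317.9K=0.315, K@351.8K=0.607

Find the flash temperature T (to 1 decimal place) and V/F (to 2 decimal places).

T = 327.8 K, V/F = 0.23

Adiabatic flash: solve Rachford–Rice at each trial T, then check hF = ψ·hV(T) + (1−ψ)·hL(T).
  T = 317.9 K: K = (3.579, 0.315), RR gives ψ = 0.141, H_out = 3.446 kJ/mol
  T = 351.8 K: K = (5.006, 0.607), RR gives ψ = 0.550, H_out = 18.320 kJ/mol
  T = 334.9 K: K = (4.271, 0.445), RR gives ψ = 0.297, H_out = 10.297 kJ/mol
  T = 326.4 K: K = (3.919, 0.376), RR gives ψ = 0.214, H_out = 6.843 kJ/mol
  T = 330.6 K: K = (4.091, 0.409), RR gives ψ = 0.253, H_out = 8.532 kJ/mol
  T = 328.5 K: K = (4.005, 0.392), RR gives ψ = 0.233, H_out = 7.685 kJ/mol
Linear interpolation between T = 326.4 (H_out = 6.843) and T = 328.5 (H_out = 7.685) on hF = 7.39 gives T ≈ 327.8 K, at which ψ = 0.23.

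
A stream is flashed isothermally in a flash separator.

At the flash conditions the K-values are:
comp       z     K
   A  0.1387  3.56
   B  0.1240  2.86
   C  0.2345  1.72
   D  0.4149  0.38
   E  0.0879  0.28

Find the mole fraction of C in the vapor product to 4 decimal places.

y_C = 0.3115

Iterate (Newton) starting at ψ = 0.5:
  ψ = 0.5000: g = -0.07231, g' = -0.8020 → ψ = 0.4098
  ψ = 0.4098: g = -0.00013, g' = -0.8054 → ψ = 0.4097
Converged at ψ = 0.4097.
Compositions from xᵢ = zᵢ/(1+ψ(Kᵢ−1)), yᵢ = Kᵢxᵢ:
  A: x = 0.0677, y = 0.2410
  B: x = 0.0704, y = 0.2013
  C: x = 0.1811, y = 0.3115
  D: x = 0.5562, y = 0.2113
  E: x = 0.1247, y = 0.0349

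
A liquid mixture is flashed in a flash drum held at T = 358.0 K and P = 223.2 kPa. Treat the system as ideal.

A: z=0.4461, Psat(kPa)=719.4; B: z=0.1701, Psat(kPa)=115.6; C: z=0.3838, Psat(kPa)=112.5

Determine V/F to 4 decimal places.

Raoult's law: Kᵢ = Pᵢˢᵃᵗ/P = Pᵢˢᵃᵗ/223.2.
  K_A = 719.4/223.2 = 3.223118, K_B = 115.6/223.2 = 0.517921, K_C = 112.5/223.2 = 0.504032
Material balance + equilibrium reduce to Σ zᵢ(Kᵢ−1)/(1+V/F(Kᵢ−1)) = 0.
g(0) = ΣzᵢKᵢ − 1 = 0.7194 and g(1) = 1 − Σzᵢ/Kᵢ = -0.2283, so a root lies in (0, 1).
Newton iteration, V/F⁰ = 0.5:
  V/F = 0.5000: g = 0.10850, g' = -0.7300 → V/F = 0.6486
  V/F = 0.6486: g = 0.00618, g' = -0.6586 → V/F = 0.6580
Converged at V/F = 0.6580.

V/F = 0.6580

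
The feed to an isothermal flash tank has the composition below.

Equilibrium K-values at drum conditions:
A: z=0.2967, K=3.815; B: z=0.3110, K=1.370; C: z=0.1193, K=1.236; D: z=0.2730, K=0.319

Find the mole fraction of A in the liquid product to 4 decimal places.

x_A = 0.0951

Newton iteration, ψ⁰ = 0.5:
  ψ = 0.5000: g = 0.18731, g' = -0.7324 → ψ = 0.7558
  ψ = 0.7558: g = -0.00219, g' = -0.8087 → ψ = 0.7530
Converged at ψ = 0.7530.
Compositions from xᵢ = zᵢ/(1+ψ(Kᵢ−1)), yᵢ = Kᵢxᵢ:
  A: x = 0.0951, y = 0.3628
  B: x = 0.2432, y = 0.3332
  C: x = 0.1013, y = 0.1252
  D: x = 0.5604, y = 0.1788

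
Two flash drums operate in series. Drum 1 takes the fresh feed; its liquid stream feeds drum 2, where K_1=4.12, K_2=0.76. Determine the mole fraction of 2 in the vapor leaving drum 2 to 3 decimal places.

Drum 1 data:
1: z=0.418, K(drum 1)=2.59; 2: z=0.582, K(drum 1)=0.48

Drum 1:
Let ψ₁ = V/F and solve Σ zᵢ(Kᵢ−1)/(1+ψ₁(Kᵢ−1)) = 0.
Feasibility: ΣzᵢKᵢ = 1.362, Σzᵢ/Kᵢ = 1.374 — both > 1, two phases present.
Iterate (Newton) starting at ψ₁ = 0.5:
  ψ₁ = 0.500: g = -0.0387, g' = -0.615 → ψ₁ = 0.437
  ψ₁ = 0.437: g = 0.0005, g' = -0.631 → ψ₁ = 0.438
Converged at ψ₁ = 0.438.
Drum-1 compositions:
  1: x = 0.246, y = 0.638
  2: x = 0.754, y = 0.362
Drum-2 feed = drum-1 liquid: z₂ = (0.2464, 0.7536).
Drum 2:
Let ψ₂ = V/F and solve Σ zᵢ(Kᵢ−1)/(1+ψ₂(Kᵢ−1)) = 0.
g(0) = ΣzᵢKᵢ − 1 = 0.588 and g(1) = 1 − Σzᵢ/Kᵢ = -0.051, so a root lies in (0, 1).
Binary case is linear: z₁(K₁−1)(1+ψ₂(K₂−1)) + z₂(K₂−1)(1+ψ₂(K₁−1)) = 0
⇒ ψ₂ = [z₁(K₁−1)+z₂(K₂−1)] / [−(K₁−1)(K₂−1)] = 0.5881/0.7488 = 0.785
  1: x = 0.071, y = 0.294
  2: x = 0.929, y = 0.706

y_2 (drum 2) = 0.706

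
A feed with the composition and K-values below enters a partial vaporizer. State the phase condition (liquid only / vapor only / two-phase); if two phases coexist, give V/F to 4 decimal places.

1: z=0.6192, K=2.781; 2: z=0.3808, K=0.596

vapor only

ΣzᵢKᵢ = 1.9490; Σzᵢ/Kᵢ = 0.8616.
Since Σzᵢ/Kᵢ < 1 the mixture is above its dew point — single vapor phase.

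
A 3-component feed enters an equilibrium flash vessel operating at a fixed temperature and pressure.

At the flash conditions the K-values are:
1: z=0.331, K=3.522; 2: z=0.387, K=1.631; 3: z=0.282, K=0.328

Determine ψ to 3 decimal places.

Material balance + equilibrium reduce to Σ zᵢ(Kᵢ−1)/(1+ψ(Kᵢ−1)) = 0.
Check two-phase: ΣzᵢKᵢ = 1.889 > 1 and Σzᵢ/Kᵢ = 1.191 > 1, so g(0) = 0.889 > 0 and g(1) = -0.191 < 0.
Newton–Raphson from ψ = 0.32:
  ψ = 0.320: g = 0.4237, g' = -0.958 → ψ = 0.762
  ψ = 0.762: g = 0.0620, g' = -0.852 → ψ = 0.835
  ψ = 0.835: g = -0.0031, g' = -0.946 → ψ = 0.832
Converged at ψ = 0.832.

ψ = 0.832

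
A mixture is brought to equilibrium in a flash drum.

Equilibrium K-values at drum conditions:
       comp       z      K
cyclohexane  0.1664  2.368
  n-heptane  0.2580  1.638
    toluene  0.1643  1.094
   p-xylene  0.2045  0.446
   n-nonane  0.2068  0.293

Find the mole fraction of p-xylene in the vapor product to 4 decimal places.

Rachford–Rice: g(V/F) = Σ zᵢ(Kᵢ−1)/(1+V/F(Kᵢ−1)) = 0.
Feasibility: ΣzᵢKᵢ = 1.1482, Σzᵢ/Kᵢ = 1.5423 — both > 1, two phases present.
Newton iteration, V/F⁰ = 0.33:
  V/F = 0.3300: g = -0.02155, g' = -0.4907 → V/F = 0.2861
  V/F = 0.2861: g = -0.00006, g' = -0.4884 → V/F = 0.2860
Converged at V/F = 0.2860.
Compositions from xᵢ = zᵢ/(1+V/F(Kᵢ−1)), yᵢ = Kᵢxᵢ:
  cyclohexane: x = 0.1196, y = 0.2832
  n-heptane: x = 0.2182, y = 0.3574
  toluene: x = 0.1600, y = 0.1750
  p-xylene: x = 0.2430, y = 0.1084
  n-nonane: x = 0.2592, y = 0.0759

y_p-xylene = 0.1084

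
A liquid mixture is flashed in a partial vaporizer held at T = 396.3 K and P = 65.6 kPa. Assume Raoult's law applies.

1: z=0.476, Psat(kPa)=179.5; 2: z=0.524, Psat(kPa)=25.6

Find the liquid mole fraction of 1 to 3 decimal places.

x_1 = 0.260

Raoult's law: Kᵢ = Pᵢˢᵃᵗ/P = Pᵢˢᵃᵗ/65.6.
  K_1 = 179.5/65.6 = 2.73628, K_2 = 25.6/65.6 = 0.39024
Binary case is linear: z₁(K₁−1)(1+ψ(K₂−1)) + z₂(K₂−1)(1+ψ(K₁−1)) = 0
⇒ ψ = [z₁(K₁−1)+z₂(K₂−1)] / [−(K₁−1)(K₂−1)] = 0.5070/1.0587 = 0.479
Compositions from xᵢ = zᵢ/(1+ψ(Kᵢ−1)), yᵢ = Kᵢxᵢ:
  1: x = 0.260, y = 0.711
  2: x = 0.740, y = 0.289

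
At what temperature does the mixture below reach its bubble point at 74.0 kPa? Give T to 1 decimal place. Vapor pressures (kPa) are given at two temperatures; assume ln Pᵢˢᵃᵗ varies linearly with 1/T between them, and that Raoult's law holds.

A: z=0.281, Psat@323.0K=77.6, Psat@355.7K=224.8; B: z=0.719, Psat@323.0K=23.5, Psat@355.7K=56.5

T = 343.8 K

Bubble-point temperature: ΣzᵢPᵢˢᵃᵗ(T) = P. Interpolate ln Pᵢˢᵃᵗ = aᵢ + bᵢ/T.
  T = 323.0 K: ΣzᵢPᵢˢᵃᵗ = 38.70 kPa
  T = 355.7 K: ΣzᵢPᵢˢᵃᵗ = 103.79 kPa
  T = 339.4 K: ΣzᵢPᵢˢᵃᵗ = 64.93 kPa
  T = 347.5 K: ΣzᵢPᵢˢᵃᵗ = 82.41 kPa
  T = 343.4 K: ΣzᵢPᵢˢᵃᵗ = 73.14 kPa
  T = 345.4 K: ΣzᵢPᵢˢᵃᵗ = 77.55 kPa
Interpolating between 343.4 K and 345.4 K gives T ≈ 343.8 K.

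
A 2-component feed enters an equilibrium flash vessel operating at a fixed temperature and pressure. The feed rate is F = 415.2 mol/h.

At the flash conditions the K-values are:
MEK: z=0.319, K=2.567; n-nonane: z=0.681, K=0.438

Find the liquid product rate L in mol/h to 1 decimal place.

Newton iteration, V/F⁰ = 0.56:
  V/F = 0.560: g = -0.2922, g' = -0.680 → V/F = 0.130
  V/F = 0.130: g = 0.0021, g' = -0.791 → V/F = 0.133
Converged at V/F = 0.133.
Then V = V/F·F = 0.1330·415.2 = 55.2 mol/h and L = F − V = 360.0 mol/h.

L = 360.0 mol/h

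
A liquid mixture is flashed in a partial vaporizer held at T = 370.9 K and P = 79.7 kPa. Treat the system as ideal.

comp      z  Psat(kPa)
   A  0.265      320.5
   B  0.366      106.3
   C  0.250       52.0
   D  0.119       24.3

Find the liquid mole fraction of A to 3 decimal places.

x_A = 0.075

Raoult's law: Kᵢ = Pᵢˢᵃᵗ/P = Pᵢˢᵃᵗ/79.7.
  K_A = 320.5/79.7 = 4.02133, K_B = 106.3/79.7 = 1.33375, K_C = 52.0/79.7 = 0.65245, K_D = 24.3/79.7 = 0.30489
Let ψ = V/F and solve Σ zᵢ(Kᵢ−1)/(1+ψ(Kᵢ−1)) = 0.
g(0) = ΣzᵢKᵢ − 1 = 0.753 and g(1) = 1 − Σzᵢ/Kᵢ = -0.114, so a root lies in (0, 1).
Newton–Raphson from ψ = 0.5:
  ψ = 0.500: g = 0.1916, g' = -0.593 → ψ = 0.823
  ψ = 0.823: g = 0.0104, g' = -0.597 → ψ = 0.841
  ψ = 0.841: g = -0.0001, g' = -0.611 → ψ = 0.840
Converged at ψ = 0.840.
Compositions from xᵢ = zᵢ/(1+ψ(Kᵢ−1)), yᵢ = Kᵢxᵢ:
  A: x = 0.075, y = 0.301
  B: x = 0.286, y = 0.381
  C: x = 0.353, y = 0.230
  D: x = 0.286, y = 0.087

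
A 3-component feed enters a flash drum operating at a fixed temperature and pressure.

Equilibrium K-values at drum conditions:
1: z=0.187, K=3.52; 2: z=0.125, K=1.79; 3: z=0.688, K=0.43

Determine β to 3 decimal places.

β = 0.152

Let β = V/F and solve Σ zᵢ(Kᵢ−1)/(1+β(Kᵢ−1)) = 0.
Feasibility: ΣzᵢKᵢ = 1.178, Σzᵢ/Kᵢ = 1.723 — both > 1, two phases present.
Newton iteration, β⁰ = 0.5:
  β = 0.500: g = -0.2692, g' = -0.710 → β = 0.121
  β = 0.121: g = 0.0303, g' = -1.021 → β = 0.150
  β = 0.150: g = 0.0010, g' = -0.954 → β = 0.152
Converged at β = 0.152.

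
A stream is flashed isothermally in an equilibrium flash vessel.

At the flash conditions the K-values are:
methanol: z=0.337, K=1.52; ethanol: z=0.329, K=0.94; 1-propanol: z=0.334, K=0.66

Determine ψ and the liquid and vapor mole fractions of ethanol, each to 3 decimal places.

ψ = 0.343, x_ethanol = 0.336, y_ethanol = 0.316

Material balance + equilibrium reduce to Σ zᵢ(Kᵢ−1)/(1+ψ(Kᵢ−1)) = 0.
Feasibility: ΣzᵢKᵢ = 1.042, Σzᵢ/Kᵢ = 1.078 — both > 1, two phases present.
Newton–Raphson from ψ = 0.5:
  ψ = 0.500: g = -0.0181, g' = -0.115 → ψ = 0.342
  ψ = 0.342: g = 0.0001, g' = -0.116 → ψ = 0.343
Converged at ψ = 0.343.
Compositions from xᵢ = zᵢ/(1+ψ(Kᵢ−1)), yᵢ = Kᵢxᵢ:
  methanol: x = 0.286, y = 0.435
  ethanol: x = 0.336, y = 0.316
  1-propanol: x = 0.378, y = 0.250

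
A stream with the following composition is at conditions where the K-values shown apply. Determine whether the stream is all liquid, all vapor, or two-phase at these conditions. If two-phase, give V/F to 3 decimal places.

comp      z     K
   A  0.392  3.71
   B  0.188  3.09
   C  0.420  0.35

two-phase, V/F = 0.723

ΣzᵢKᵢ = 2.182; Σzᵢ/Kᵢ = 1.367.
Both exceed 1, so a two-phase solution exists.
Material balance + equilibrium reduce to Σ zᵢ(Kᵢ−1)/(1+ψ(Kᵢ−1)) = 0.
Newton–Raphson from ψ = 0.57:
  ψ = 0.570: g = 0.1631, g' = -1.063 → ψ = 0.723
Converged at ψ = 0.723.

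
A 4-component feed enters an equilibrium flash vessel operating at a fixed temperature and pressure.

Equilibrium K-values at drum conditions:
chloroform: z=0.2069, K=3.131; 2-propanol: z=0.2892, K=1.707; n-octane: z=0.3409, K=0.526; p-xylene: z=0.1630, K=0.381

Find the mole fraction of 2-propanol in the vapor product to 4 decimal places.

y_2-propanol = 0.3625

Material balance + equilibrium reduce to Σ zᵢ(Kᵢ−1)/(1+V/F(Kᵢ−1)) = 0.
g(0) = ΣzᵢKᵢ − 1 = 0.3829 and g(1) = 1 − Σzᵢ/Kᵢ = -0.3114, so a root lies in (0, 1).
Newton iteration, V/F⁰ = 0.5:
  V/F = 0.5000: g = 0.00662, g' = -0.5617 → V/F = 0.5118
Converged at V/F = 0.5118.
Compositions from xᵢ = zᵢ/(1+V/F(Kᵢ−1)), yᵢ = Kᵢxᵢ:
  chloroform: x = 0.0990, y = 0.3099
  2-propanol: x = 0.2124, y = 0.3625
  n-octane: x = 0.4501, y = 0.2367
  p-xylene: x = 0.2386, y = 0.0909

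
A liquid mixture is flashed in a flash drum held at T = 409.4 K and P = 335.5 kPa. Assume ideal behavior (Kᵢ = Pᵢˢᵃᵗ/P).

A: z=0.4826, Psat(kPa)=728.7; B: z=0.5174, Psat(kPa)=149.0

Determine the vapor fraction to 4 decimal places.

Raoult's law: Kᵢ = Pᵢˢᵃᵗ/P = Pᵢˢᵃᵗ/335.5.
  K_A = 728.7/335.5 = 2.171982, K_B = 149.0/335.5 = 0.444113
Let ψ = V/F and solve Σ zᵢ(Kᵢ−1)/(1+ψ(Kᵢ−1)) = 0.
Feasibility: ΣzᵢKᵢ = 1.2780, Σzᵢ/Kᵢ = 1.3872 — both > 1, two phases present.
Binary case is linear: z₁(K₁−1)(1+ψ(K₂−1)) + z₂(K₂−1)(1+ψ(K₁−1)) = 0
⇒ ψ = [z₁(K₁−1)+z₂(K₂−1)] / [−(K₁−1)(K₂−1)] = 0.27798/0.65149 = 0.4267

ψ = 0.4267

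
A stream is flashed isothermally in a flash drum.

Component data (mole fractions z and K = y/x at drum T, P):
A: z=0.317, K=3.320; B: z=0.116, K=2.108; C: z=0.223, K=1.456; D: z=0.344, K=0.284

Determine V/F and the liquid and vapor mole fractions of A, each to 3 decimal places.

Material balance + equilibrium reduce to Σ zᵢ(Kᵢ−1)/(1+V/F(Kᵢ−1)) = 0.
g(0) = ΣzᵢKᵢ − 1 = 0.719 and g(1) = 1 − Σzᵢ/Kᵢ = -0.515, so a root lies in (0, 1).
Newton–Raphson from V/F = 0.54:
  V/F = 0.540: g = 0.0869, g' = -0.891 → V/F = 0.638
  V/F = 0.638: g = -0.0024, g' = -0.951 → V/F = 0.635
Converged at V/F = 0.635.
Compositions from xᵢ = zᵢ/(1+V/F(Kᵢ−1)), yᵢ = Kᵢxᵢ:
  A: x = 0.128, y = 0.426
  B: x = 0.068, y = 0.144
  C: x = 0.173, y = 0.252
  D: x = 0.631, y = 0.179

V/F = 0.635, x_A = 0.128, y_A = 0.426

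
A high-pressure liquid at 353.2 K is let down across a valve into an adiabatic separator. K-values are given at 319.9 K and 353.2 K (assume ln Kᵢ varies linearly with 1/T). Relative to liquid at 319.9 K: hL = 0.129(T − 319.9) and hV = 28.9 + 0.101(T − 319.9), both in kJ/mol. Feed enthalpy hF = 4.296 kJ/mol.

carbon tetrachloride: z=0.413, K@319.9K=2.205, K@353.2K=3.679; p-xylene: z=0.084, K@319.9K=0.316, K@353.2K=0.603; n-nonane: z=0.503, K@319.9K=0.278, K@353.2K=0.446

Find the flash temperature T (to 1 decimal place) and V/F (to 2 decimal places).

Adiabatic flash: solve Rachford–Rice at each trial T, then check hF = ψ·hV(T) + (1−ψ)·hL(T).
  T = 319.9 K: K = (2.205, 0.316, 0.278), RR gives ψ = 0.089, H_out = 2.578 kJ/mol
  T = 353.2 K: K = (3.679, 0.603, 0.446), RR gives ψ = 0.555, H_out = 19.809 kJ/mol
  T = 336.5 K: K = (2.882, 0.443, 0.356), RR gives ψ = 0.342, H_out = 11.858 kJ/mol
  T = 328.2 K: K = (2.530, 0.376, 0.316), RR gives ψ = 0.227, H_out = 7.585 kJ/mol
  T = 324.0 K: K = (2.362, 0.345, 0.296), RR gives ψ = 0.162, H_out = 5.180 kJ/mol
  T = 321.9 K: K = (2.281, 0.330, 0.287), RR gives ψ = 0.126, H_out = 3.884 kJ/mol
Linear interpolation between T = 321.9 (H_out = 3.884) and T = 324.0 (H_out = 5.180) on hF = 4.296 gives T ≈ 322.6 K, at which ψ = 0.14.

T = 322.6 K, V/F = 0.14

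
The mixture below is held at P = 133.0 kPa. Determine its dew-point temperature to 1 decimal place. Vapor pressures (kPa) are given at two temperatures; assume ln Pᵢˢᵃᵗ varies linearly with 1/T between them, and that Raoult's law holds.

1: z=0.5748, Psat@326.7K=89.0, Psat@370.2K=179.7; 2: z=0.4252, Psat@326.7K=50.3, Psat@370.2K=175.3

Dew-point temperature: Σzᵢ·P/Pᵢˢᵃᵗ(T) = 1. Interpolate ln Pᵢˢᵃᵗ = aᵢ + bᵢ/T.
  T = 326.7 K: ΣzᵢP/Pᵢˢᵃᵗ = 1.9833
  T = 370.2 K: ΣzᵢP/Pᵢˢᵃᵗ = 0.7480
  T = 348.4 K: ΣzᵢP/Pᵢˢᵃᵗ = 1.1719
  T = 359.3 K: ΣzᵢP/Pᵢˢᵃᵗ = 0.9280
  T = 353.9 K: ΣzᵢP/Pᵢˢᵃᵗ = 1.0393
  T = 356.6 K: ΣzᵢP/Pᵢˢᵃᵗ = 0.9816
Interpolating between 353.9 K and 356.6 K gives T ≈ 355.7 K.

T = 355.7 K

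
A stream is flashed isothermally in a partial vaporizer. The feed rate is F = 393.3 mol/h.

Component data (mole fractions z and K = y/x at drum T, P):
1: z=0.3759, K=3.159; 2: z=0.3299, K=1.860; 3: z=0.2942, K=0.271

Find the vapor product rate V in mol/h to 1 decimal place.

Newton–Raphson from β = 0.5:
  β = 0.5000: g = 0.25119, g' = -0.9116 → β = 0.7755
  β = 0.7755: g = -0.01979, g' = -1.1604 → β = 0.7585
  β = 0.7585: g = -0.00032, g' = -1.1235 → β = 0.7582
Converged at β = 0.7582.
Then V = β·F = 0.7582·393.3 = 298.2 mol/h and L = F − V = 95.1 mol/h.

V = 298.2 mol/h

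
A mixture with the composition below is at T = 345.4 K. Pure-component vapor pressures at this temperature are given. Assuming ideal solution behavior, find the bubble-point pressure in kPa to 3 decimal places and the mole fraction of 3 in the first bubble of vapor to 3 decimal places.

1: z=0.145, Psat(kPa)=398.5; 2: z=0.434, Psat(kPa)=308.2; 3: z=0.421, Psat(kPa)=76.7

At the bubble point ψ → 0, so ΣzᵢKᵢ = 1 with Kᵢ = Pᵢˢᵃᵗ/P ⇒ P = ΣzᵢPᵢˢᵃᵗ.
P = 0.145·398.5 + 0.434·308.2 + 0.421·76.7 = 223.832 kPa
yᵢ = zᵢPᵢˢᵃᵗ/P ⇒ y_3 = 0.421·76.7/223.832 = 0.144

Pbub = 223.832 kPa, y_3 = 0.144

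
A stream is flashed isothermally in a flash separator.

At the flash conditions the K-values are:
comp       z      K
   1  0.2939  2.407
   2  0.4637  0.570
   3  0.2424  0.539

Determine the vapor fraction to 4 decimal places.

Let ψ = V/F and solve Σ zᵢ(Kᵢ−1)/(1+ψ(Kᵢ−1)) = 0.
Check two-phase: ΣzᵢKᵢ = 1.1024 > 1 and Σzᵢ/Kᵢ = 1.3853 > 1, so g(0) = 0.1024 > 0 and g(1) = -0.3853 < 0.
Iterate (Newton) starting at ψ = 0.62:
  ψ = 0.6200: g = -0.20748, g' = -0.4264 → ψ = 0.1334
  ψ = 0.1334: g = 0.01759, g' = -0.5675 → ψ = 0.1644
  ψ = 0.1644: g = 0.00038, g' = -0.5434 → ψ = 0.1651
Converged at ψ = 0.1651.

ψ = 0.1651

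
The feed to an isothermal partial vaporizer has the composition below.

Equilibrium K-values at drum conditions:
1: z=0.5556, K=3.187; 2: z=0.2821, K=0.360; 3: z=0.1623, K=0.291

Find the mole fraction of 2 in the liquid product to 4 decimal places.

Rachford–Rice: g(ψ) = Σ zᵢ(Kᵢ−1)/(1+ψ(Kᵢ−1)) = 0.
Feasibility: ΣzᵢKᵢ = 1.9195, Σzᵢ/Kᵢ = 1.5157 — both > 1, two phases present.
Iterate (Newton) starting at ψ = 0.64:
  ψ = 0.6400: g = -0.01010, g' = -1.0664 → ψ = 0.6305
Converged at ψ = 0.6305.
Compositions from xᵢ = zᵢ/(1+ψ(Kᵢ−1)), yᵢ = Kᵢxᵢ:
  1: x = 0.2336, y = 0.7443
  2: x = 0.4729, y = 0.1703
  3: x = 0.2935, y = 0.0854

x_2 = 0.4729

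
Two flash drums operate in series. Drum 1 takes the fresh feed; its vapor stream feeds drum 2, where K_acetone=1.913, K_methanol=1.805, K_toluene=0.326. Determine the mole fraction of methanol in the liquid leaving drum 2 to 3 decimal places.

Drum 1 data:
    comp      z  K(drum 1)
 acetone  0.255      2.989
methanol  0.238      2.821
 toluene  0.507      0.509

x_methanol (drum 2) = 0.215

Drum 1:
Let ψ₁ = V/F and solve Σ zᵢ(Kᵢ−1)/(1+ψ₁(Kᵢ−1)) = 0.
Feasibility: ΣzᵢKᵢ = 1.692, Σzᵢ/Kᵢ = 1.166 — both > 1, two phases present.
Newton iteration, ψ₁⁰ = 0.5:
  ψ₁ = 0.500: g = 0.1512, g' = -0.685 → ψ₁ = 0.721
  ψ₁ = 0.721: g = 0.0105, g' = -0.611 → ψ₁ = 0.738
Converged at ψ₁ = 0.738.
Drum-1 compositions:
  acetone: x = 0.103, y = 0.309
  methanol: x = 0.102, y = 0.286
  toluene: x = 0.795, y = 0.405
Drum-2 feed = drum-1 vapor: z₂ = (0.3088, 0.2864, 0.4047).
Drum 2:
Let ψ₂ = V/F and solve Σ zᵢ(Kᵢ−1)/(1+ψ₂(Kᵢ−1)) = 0.
g(0) = ΣzᵢKᵢ − 1 = 0.240 and g(1) = 1 − Σzᵢ/Kᵢ = -0.562, so a root lies in (0, 1).
Newton iteration, ψ₂⁰ = 0.5:
  ψ₂ = 0.500: g = -0.0534, g' = -0.634 → ψ₂ = 0.416
  ψ₂ = 0.416: g = -0.0018, g' = -0.594 → ψ₂ = 0.413
Converged at ψ₂ = 0.413.
  acetone: x = 0.224, y = 0.429
  methanol: x = 0.215, y = 0.388
  toluene: x = 0.561, y = 0.183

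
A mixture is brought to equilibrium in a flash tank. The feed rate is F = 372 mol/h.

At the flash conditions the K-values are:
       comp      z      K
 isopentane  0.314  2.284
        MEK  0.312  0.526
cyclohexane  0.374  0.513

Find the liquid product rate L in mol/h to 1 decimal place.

L = 328.0 mol/h

Let ψ = V/F and solve Σ zᵢ(Kᵢ−1)/(1+ψ(Kᵢ−1)) = 0.
g(0) = ΣzᵢKᵢ − 1 = 0.073 and g(1) = 1 − Σzᵢ/Kᵢ = -0.460, so a root lies in (0, 1).
Newton iteration, ψ⁰ = 0.5:
  ψ = 0.500: g = -0.1890, g' = -0.467 → ψ = 0.096
  ψ = 0.096: g = 0.0132, g' = -0.585 → ψ = 0.118
Converged at ψ = 0.118.
Then V = ψ·F = 0.1184·372 = 44.0 mol/h and L = F − V = 328.0 mol/h.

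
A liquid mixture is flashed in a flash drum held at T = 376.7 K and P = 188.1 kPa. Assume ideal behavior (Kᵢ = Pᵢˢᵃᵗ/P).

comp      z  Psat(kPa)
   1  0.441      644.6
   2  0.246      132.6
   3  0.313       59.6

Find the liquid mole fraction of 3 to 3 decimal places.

Raoult's law: Kᵢ = Pᵢˢᵃᵗ/P = Pᵢˢᵃᵗ/188.1.
  K_1 = 644.6/188.1 = 3.42690, K_2 = 132.6/188.1 = 0.70494, K_3 = 59.6/188.1 = 0.31685
Material balance + equilibrium reduce to Σ zᵢ(Kᵢ−1)/(1+V/F(Kᵢ−1)) = 0.
g(0) = ΣzᵢKᵢ − 1 = 0.784 and g(1) = 1 − Σzᵢ/Kᵢ = -0.465, so a root lies in (0, 1).
Iterate (Newton) starting at V/F = 0.59:
  V/F = 0.590: g = -0.0060, g' = -0.881 → V/F = 0.583
Converged at V/F = 0.583.
Compositions from xᵢ = zᵢ/(1+V/F(Kᵢ−1)), yᵢ = Kᵢxᵢ:
  1: x = 0.183, y = 0.626
  2: x = 0.297, y = 0.209
  3: x = 0.520, y = 0.165

x_3 = 0.520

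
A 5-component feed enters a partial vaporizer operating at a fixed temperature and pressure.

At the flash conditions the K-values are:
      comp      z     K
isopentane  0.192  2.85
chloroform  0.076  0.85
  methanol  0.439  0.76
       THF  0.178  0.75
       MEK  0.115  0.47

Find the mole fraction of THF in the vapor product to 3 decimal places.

Let ψ = V/F and solve Σ zᵢ(Kᵢ−1)/(1+ψ(Kᵢ−1)) = 0.
g(0) = ΣzᵢKᵢ − 1 = 0.133 and g(1) = 1 − Σzᵢ/Kᵢ = -0.216, so a root lies in (0, 1).
Iterate (Newton) starting at ψ = 0.5:
  ψ = 0.500: g = -0.0813, g' = -0.286 → ψ = 0.216
  ψ = 0.216: g = 0.0150, g' = -0.419 → ψ = 0.252
  ψ = 0.252: g = 0.0005, g' = -0.392 → ψ = 0.253
Converged at ψ = 0.253.
Compositions from xᵢ = zᵢ/(1+ψ(Kᵢ−1)), yᵢ = Kᵢxᵢ:
  isopentane: x = 0.131, y = 0.373
  chloroform: x = 0.079, y = 0.067
  methanol: x = 0.467, y = 0.355
  THF: x = 0.190, y = 0.143
  MEK: x = 0.133, y = 0.062

y_THF = 0.143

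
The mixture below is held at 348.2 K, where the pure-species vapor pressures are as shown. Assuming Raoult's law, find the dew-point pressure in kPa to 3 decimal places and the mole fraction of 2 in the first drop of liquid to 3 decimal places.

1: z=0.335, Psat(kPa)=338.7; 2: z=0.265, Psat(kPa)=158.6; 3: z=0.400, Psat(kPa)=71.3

Pdew = 120.918 kPa, x_2 = 0.202

At the dew point ψ → 1, so Σzᵢ/Kᵢ = 1 with Kᵢ = Pᵢˢᵃᵗ/P ⇒ 1/P = Σzᵢ/Pᵢˢᵃᵗ.
1/P = 0.335/338.7 + 0.265/158.6 + 0.400/71.3 = 0.008270 ⇒ P = 120.918 kPa
xᵢ = zᵢP/Pᵢˢᵃᵗ ⇒ x_2 = 0.265·120.918/158.6 = 0.202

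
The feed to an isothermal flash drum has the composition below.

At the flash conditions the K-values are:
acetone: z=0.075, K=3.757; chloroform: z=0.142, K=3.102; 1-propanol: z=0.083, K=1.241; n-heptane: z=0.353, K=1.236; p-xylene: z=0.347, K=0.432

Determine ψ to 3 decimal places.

Let ψ = V/F and solve Σ zᵢ(Kᵢ−1)/(1+ψ(Kᵢ−1)) = 0.
g(0) = ΣzᵢKᵢ − 1 = 0.411 and g(1) = 1 − Σzᵢ/Kᵢ = -0.221, so a root lies in (0, 1).
Newton–Raphson from ψ = 0.5:
  ψ = 0.500: g = 0.0496, g' = -0.488 → ψ = 0.602
  ψ = 0.602: g = 0.0006, g' = -0.480 → ψ = 0.603
Converged at ψ = 0.603.

ψ = 0.603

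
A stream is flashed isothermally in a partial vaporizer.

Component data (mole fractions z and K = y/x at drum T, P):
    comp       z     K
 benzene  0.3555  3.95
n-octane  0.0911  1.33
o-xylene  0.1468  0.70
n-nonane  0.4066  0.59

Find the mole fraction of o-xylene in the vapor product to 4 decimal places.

Let ψ = V/F and solve Σ zᵢ(Kᵢ−1)/(1+ψ(Kᵢ−1)) = 0.
g(0) = ΣzᵢKᵢ − 1 = 0.8680 and g(1) = 1 − Σzᵢ/Kᵢ = -0.0574, so a root lies in (0, 1).
Newton iteration, ψ⁰ = 0.5:
  ψ = 0.5000: g = 0.18803, g' = -0.6388 → ψ = 0.7944
  ψ = 0.7944: g = 0.03245, g' = -0.4561 → ψ = 0.8655
  ψ = 0.8655: g = 0.00064, g' = -0.4394 → ψ = 0.8670
Converged at ψ = 0.8670.
Compositions from xᵢ = zᵢ/(1+ψ(Kᵢ−1)), yᵢ = Kᵢxᵢ:
  benzene: x = 0.0999, y = 0.3947
  n-octane: x = 0.0708, y = 0.0942
  o-xylene: x = 0.1984, y = 0.1389
  n-nonane: x = 0.6308, y = 0.3722

y_o-xylene = 0.1389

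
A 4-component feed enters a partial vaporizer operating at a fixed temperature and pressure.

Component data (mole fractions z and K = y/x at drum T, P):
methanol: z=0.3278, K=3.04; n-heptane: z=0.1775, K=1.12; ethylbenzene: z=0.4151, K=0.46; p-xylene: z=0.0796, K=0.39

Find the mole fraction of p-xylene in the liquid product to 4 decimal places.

Rachford–Rice: g(ψ) = Σ zᵢ(Kᵢ−1)/(1+ψ(Kᵢ−1)) = 0.
Feasibility: ΣzᵢKᵢ = 1.4173, Σzᵢ/Kᵢ = 1.3728 — both > 1, two phases present.
Newton iteration, ψ⁰ = 0.32:
  ψ = 0.3200: g = 0.09379, g' = -0.7244 → ψ = 0.4495
  ψ = 0.4495: g = 0.00616, g' = -0.6408 → ψ = 0.4591
Converged at ψ = 0.4591.
Compositions from xᵢ = zᵢ/(1+ψ(Kᵢ−1)), yᵢ = Kᵢxᵢ:
  methanol: x = 0.1693, y = 0.5146
  n-heptane: x = 0.1682, y = 0.1884
  ethylbenzene: x = 0.5519, y = 0.2539
  p-xylene: x = 0.1106, y = 0.0431

x_p-xylene = 0.1106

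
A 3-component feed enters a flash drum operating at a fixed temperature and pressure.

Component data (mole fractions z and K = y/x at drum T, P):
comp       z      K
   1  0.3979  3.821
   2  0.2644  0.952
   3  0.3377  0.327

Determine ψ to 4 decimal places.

ψ = 0.6260

Iterate (Newton) starting at ψ = 0.5:
  ψ = 0.5000: g = 0.11012, g' = -0.8930 → ψ = 0.6233
  ψ = 0.6233: g = 0.00235, g' = -0.8707 → ψ = 0.6260
Converged at ψ = 0.6260.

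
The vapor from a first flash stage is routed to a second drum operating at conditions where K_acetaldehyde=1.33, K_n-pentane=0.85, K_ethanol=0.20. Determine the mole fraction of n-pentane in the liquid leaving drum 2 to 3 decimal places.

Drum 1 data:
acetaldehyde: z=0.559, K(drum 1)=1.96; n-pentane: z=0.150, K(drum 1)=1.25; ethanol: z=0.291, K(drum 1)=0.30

x_n-pentane (drum 2) = 0.171

Drum 1:
Let ψ₁ = V/F and solve Σ zᵢ(Kᵢ−1)/(1+ψ₁(Kᵢ−1)) = 0.
Check two-phase: ΣzᵢKᵢ = 1.370 > 1 and Σzᵢ/Kᵢ = 1.375 > 1, so g(0) = 0.370 > 0 and g(1) = -0.375 < 0.
Newton iteration, ψ₁⁰ = 0.5:
  ψ₁ = 0.500: g = 0.0825, g' = -0.580 → ψ₁ = 0.642
  ψ₁ = 0.642: g = -0.0058, g' = -0.675 → ψ₁ = 0.634
Converged at ψ₁ = 0.634.
Drum-1 compositions:
  acetaldehyde: x = 0.348, y = 0.681
  n-pentane: x = 0.129, y = 0.162
  ethanol: x = 0.523, y = 0.157
Drum-2 feed = drum-1 vapor: z₂ = (0.6813, 0.1619, 0.1569).
Drum 2:
Rachford–Rice: g(ψ₂) = Σ zᵢ(Kᵢ−1)/(1+ψ₂(Kᵢ−1)) = 0.
Check two-phase: ΣzᵢKᵢ = 1.075 > 1 and Σzᵢ/Kᵢ = 1.487 > 1, so g(0) = 0.075 > 0 and g(1) = -0.487 < 0.
Newton iteration, ψ₂⁰ = 0.32:
  ψ₂ = 0.320: g = 0.0092, g' = -0.246 → ψ₂ = 0.357
  ψ₂ = 0.357: g = -0.0003, g' = -0.260 → ψ₂ = 0.356
Converged at ψ₂ = 0.356.
  acetaldehyde: x = 0.610, y = 0.811
  n-pentane: x = 0.171, y = 0.145
  ethanol: x = 0.219, y = 0.044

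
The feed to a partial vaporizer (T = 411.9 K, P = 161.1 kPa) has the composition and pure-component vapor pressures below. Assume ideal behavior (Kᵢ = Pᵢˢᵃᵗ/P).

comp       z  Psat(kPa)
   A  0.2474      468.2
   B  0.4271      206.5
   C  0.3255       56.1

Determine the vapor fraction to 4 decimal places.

Raoult's law: Kᵢ = Pᵢˢᵃᵗ/P = Pᵢˢᵃᵗ/161.1.
  K_A = 468.2/161.1 = 2.906269, K_B = 206.5/161.1 = 1.281813, K_C = 56.1/161.1 = 0.348231
Newton iteration, ψ⁰ = 0.64:
  ψ = 0.6400: g = -0.04957, g' = -0.6138 → ψ = 0.5592
  ψ = 0.5592: g = -0.00159, g' = -0.5783 → ψ = 0.5565
Converged at ψ = 0.5565.

ψ = 0.5565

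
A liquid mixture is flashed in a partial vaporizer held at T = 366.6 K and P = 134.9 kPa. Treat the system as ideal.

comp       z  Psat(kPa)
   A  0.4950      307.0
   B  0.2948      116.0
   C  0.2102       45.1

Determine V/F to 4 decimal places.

Raoult's law: Kᵢ = Pᵢˢᵃᵗ/P = Pᵢˢᵃᵗ/134.9.
  K_A = 307.0/134.9 = 2.275760, K_B = 116.0/134.9 = 0.859896, K_C = 45.1/134.9 = 0.334322
Material balance + equilibrium reduce to Σ zᵢ(Kᵢ−1)/(1+V/F(Kᵢ−1)) = 0.
Check two-phase: ΣzᵢKᵢ = 1.4503 > 1 and Σzᵢ/Kᵢ = 1.1891 > 1, so g(0) = 0.4503 > 0 and g(1) = -0.1891 < 0.
Newton–Raphson from V/F = 0.5:
  V/F = 0.5000: g = 0.13141, g' = -0.5163 → V/F = 0.7545
  V/F = 0.7545: g = -0.00555, g' = -0.5924 → V/F = 0.7452
  V/F = 0.7452: g = -0.00003, g' = -0.5857 → V/F = 0.7451
Converged at V/F = 0.7451.

V/F = 0.7451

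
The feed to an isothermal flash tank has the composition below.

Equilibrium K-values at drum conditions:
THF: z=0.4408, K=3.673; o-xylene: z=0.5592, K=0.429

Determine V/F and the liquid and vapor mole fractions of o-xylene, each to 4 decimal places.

Rachford–Rice: g(V/F) = Σ zᵢ(Kᵢ−1)/(1+V/F(Kᵢ−1)) = 0.
Feasibility: ΣzᵢKᵢ = 1.8590, Σzᵢ/Kᵢ = 1.4235 — both > 1, two phases present.
Binary case is linear: z₁(K₁−1)(1+V/F(K₂−1)) + z₂(K₂−1)(1+V/F(K₁−1)) = 0
⇒ V/F = [z₁(K₁−1)+z₂(K₂−1)] / [−(K₁−1)(K₂−1)] = 0.85896/1.52628 = 0.5628
Compositions from xᵢ = zᵢ/(1+V/F(Kᵢ−1)), yᵢ = Kᵢxᵢ:
  THF: x = 0.1760, y = 0.6465
  o-xylene: x = 0.8240, y = 0.3535

V/F = 0.5628, x_o-xylene = 0.8240, y_o-xylene = 0.3535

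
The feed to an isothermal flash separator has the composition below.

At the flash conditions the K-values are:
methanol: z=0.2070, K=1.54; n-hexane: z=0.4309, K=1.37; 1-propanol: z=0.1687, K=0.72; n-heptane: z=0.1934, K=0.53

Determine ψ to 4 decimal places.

Rachford–Rice: g(ψ) = Σ zᵢ(Kᵢ−1)/(1+ψ(Kᵢ−1)) = 0.
Feasibility: ΣzᵢKᵢ = 1.1331, Σzᵢ/Kᵢ = 1.0482 — both > 1, two phases present.
Newton–Raphson from ψ = 0.34:
  ψ = 0.3400: g = 0.07567, g' = -0.1663 → ψ = 0.7950
  ψ = 0.7950: g = -0.00448, g' = -0.1955 → ψ = 0.7721
  ψ = 0.7721: g = -0.00004, g' = -0.1925 → ψ = 0.7719
Converged at ψ = 0.7719.

ψ = 0.7719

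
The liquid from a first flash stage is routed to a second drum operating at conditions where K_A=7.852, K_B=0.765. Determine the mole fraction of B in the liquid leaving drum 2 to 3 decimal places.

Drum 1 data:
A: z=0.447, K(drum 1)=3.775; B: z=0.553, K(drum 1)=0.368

Drum 1:
Binary case is linear: z₁(K₁−1)(1+ψ₁(K₂−1)) + z₂(K₂−1)(1+ψ₁(K₁−1)) = 0
⇒ ψ₁ = [z₁(K₁−1)+z₂(K₂−1)] / [−(K₁−1)(K₂−1)] = 0.8909/1.7538 = 0.508
Drum-1 compositions:
  A: x = 0.186, y = 0.700
  B: x = 0.814, y = 0.300
Drum-2 feed = drum-1 liquid: z₂ = (0.1855, 0.8145).
Drum 2:
Material balance + equilibrium reduce to Σ zᵢ(Kᵢ−1)/(1+ψ₂(Kᵢ−1)) = 0.
Check two-phase: ΣzᵢKᵢ = 2.080 > 1 and Σzᵢ/Kᵢ = 1.088 > 1, so g(0) = 1.080 > 0 and g(1) = -0.088 < 0.
Binary case is linear: z₁(K₁−1)(1+ψ₂(K₂−1)) + z₂(K₂−1)(1+ψ₂(K₁−1)) = 0
⇒ ψ₂ = [z₁(K₁−1)+z₂(K₂−1)] / [−(K₁−1)(K₂−1)] = 1.0796/1.6102 = 0.670
  A: x = 0.033, y = 0.260
  B: x = 0.967, y = 0.740

x_B (drum 2) = 0.967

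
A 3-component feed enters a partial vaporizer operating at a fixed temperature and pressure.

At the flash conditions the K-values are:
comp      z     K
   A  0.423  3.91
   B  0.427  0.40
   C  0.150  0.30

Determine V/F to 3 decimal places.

Material balance + equilibrium reduce to Σ zᵢ(Kᵢ−1)/(1+V/F(Kᵢ−1)) = 0.
g(0) = ΣzᵢKᵢ − 1 = 0.870 and g(1) = 1 − Σzᵢ/Kᵢ = -0.676, so a root lies in (0, 1).
Newton iteration, V/F⁰ = 0.63:
  V/F = 0.630: g = -0.1653, g' = -1.079 → V/F = 0.477
  V/F = 0.477: g = -0.0009, g' = -1.096 → V/F = 0.476
Converged at V/F = 0.476.

V/F = 0.476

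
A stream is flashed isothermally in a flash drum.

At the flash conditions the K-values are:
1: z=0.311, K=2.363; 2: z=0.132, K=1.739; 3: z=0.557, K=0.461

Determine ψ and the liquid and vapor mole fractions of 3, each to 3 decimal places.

ψ = 0.340, x_3 = 0.682, y_3 = 0.314

Material balance + equilibrium reduce to Σ zᵢ(Kᵢ−1)/(1+ψ(Kᵢ−1)) = 0.
g(0) = ΣzᵢKᵢ − 1 = 0.221 and g(1) = 1 − Σzᵢ/Kᵢ = -0.416, so a root lies in (0, 1).
Iterate (Newton) starting at ψ = 0.5:
  ψ = 0.500: g = -0.0877, g' = -0.546 → ψ = 0.339
  ψ = 0.339: g = 0.0003, g' = -0.559 → ψ = 0.340
Converged at ψ = 0.340.
Compositions from xᵢ = zᵢ/(1+ψ(Kᵢ−1)), yᵢ = Kᵢxᵢ:
  1: x = 0.213, y = 0.502
  2: x = 0.105, y = 0.183
  3: x = 0.682, y = 0.314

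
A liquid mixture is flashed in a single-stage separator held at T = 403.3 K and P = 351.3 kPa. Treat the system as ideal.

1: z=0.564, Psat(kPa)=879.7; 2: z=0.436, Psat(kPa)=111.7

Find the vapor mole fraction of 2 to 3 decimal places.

y_2 = 0.219

Raoult's law: Kᵢ = Pᵢˢᵃᵗ/P = Pᵢˢᵃᵗ/351.3.
  K_1 = 879.7/351.3 = 2.50413, K_2 = 111.7/351.3 = 0.31796
Material balance + equilibrium reduce to Σ zᵢ(Kᵢ−1)/(1+ψ(Kᵢ−1)) = 0.
g(0) = ΣzᵢKᵢ − 1 = 0.551 and g(1) = 1 − Σzᵢ/Kᵢ = -0.596, so a root lies in (0, 1).
Newton–Raphson from ψ = 0.63:
  ψ = 0.630: g = -0.0858, g' = -0.960 → ψ = 0.541
  ψ = 0.541: g = -0.0032, g' = -0.897 → ψ = 0.537
Converged at ψ = 0.537.
Compositions from xᵢ = zᵢ/(1+ψ(Kᵢ−1)), yᵢ = Kᵢxᵢ:
  1: x = 0.312, y = 0.781
  2: x = 0.688, y = 0.219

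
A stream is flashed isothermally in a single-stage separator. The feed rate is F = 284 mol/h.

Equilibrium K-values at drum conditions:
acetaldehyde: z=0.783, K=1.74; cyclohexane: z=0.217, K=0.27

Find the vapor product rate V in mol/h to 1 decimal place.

V = 221.3 mol/h

Let ψ = V/F and solve Σ zᵢ(Kᵢ−1)/(1+ψ(Kᵢ−1)) = 0.
Check two-phase: ΣzᵢKᵢ = 1.421 > 1 and Σzᵢ/Kᵢ = 1.254 > 1, so g(0) = 0.421 > 0 and g(1) = -0.254 < 0.
Binary case is linear: z₁(K₁−1)(1+ψ(K₂−1)) + z₂(K₂−1)(1+ψ(K₁−1)) = 0
⇒ ψ = [z₁(K₁−1)+z₂(K₂−1)] / [−(K₁−1)(K₂−1)] = 0.4210/0.5402 = 0.779
Then V = ψ·F = 0.7794·284 = 221.3 mol/h and L = F − V = 62.7 mol/h.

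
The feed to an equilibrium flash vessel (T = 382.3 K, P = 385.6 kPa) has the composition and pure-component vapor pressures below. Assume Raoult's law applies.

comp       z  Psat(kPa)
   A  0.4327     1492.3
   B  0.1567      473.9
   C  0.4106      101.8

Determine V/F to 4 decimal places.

V/F = 0.5549

Raoult's law: Kᵢ = Pᵢˢᵃᵗ/P = Pᵢˢᵃᵗ/385.6.
  K_A = 1492.3/385.6 = 3.870073, K_B = 473.9/385.6 = 1.228994, K_C = 101.8/385.6 = 0.264004
Material balance + equilibrium reduce to Σ zᵢ(Kᵢ−1)/(1+V/F(Kᵢ−1)) = 0.
g(0) = ΣzᵢKᵢ − 1 = 0.9756 and g(1) = 1 − Σzᵢ/Kᵢ = -0.7946, so a root lies in (0, 1).
Newton iteration, V/F⁰ = 0.5:
  V/F = 0.5000: g = 0.06404, g' = -1.1646 → V/F = 0.5550
  V/F = 0.5550: g = -0.00008, g' = -1.1723 → V/F = 0.5549
Converged at V/F = 0.5549.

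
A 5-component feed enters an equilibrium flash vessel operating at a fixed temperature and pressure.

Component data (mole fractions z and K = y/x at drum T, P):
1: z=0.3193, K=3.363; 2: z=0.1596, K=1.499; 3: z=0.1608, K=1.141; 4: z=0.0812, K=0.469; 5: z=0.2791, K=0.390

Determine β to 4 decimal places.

β = 0.6972

Rachford–Rice: g(β) = Σ zᵢ(Kᵢ−1)/(1+β(Kᵢ−1)) = 0.
Check two-phase: ΣzᵢKᵢ = 1.6435 > 1 and Σzᵢ/Kᵢ = 1.2311 > 1, so g(0) = 0.6435 > 0 and g(1) = -0.2311 < 0.
Iterate (Newton) starting at β = 0.5:
  β = 0.5000: g = 0.12711, g' = -0.6603 → β = 0.6925
  β = 0.6925: g = 0.00307, g' = -0.6497 → β = 0.6972
Converged at β = 0.6972.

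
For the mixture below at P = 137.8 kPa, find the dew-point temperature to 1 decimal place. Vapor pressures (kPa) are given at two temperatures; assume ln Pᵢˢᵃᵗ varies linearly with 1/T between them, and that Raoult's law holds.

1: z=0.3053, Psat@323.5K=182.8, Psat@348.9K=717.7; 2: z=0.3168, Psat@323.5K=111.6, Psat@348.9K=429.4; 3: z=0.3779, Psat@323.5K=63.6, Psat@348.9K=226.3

Dew-point temperature: Σzᵢ·P/Pᵢˢᵃᵗ(T) = 1. Interpolate ln Pᵢˢᵃᵗ = aᵢ + bᵢ/T.
  T = 323.5 K: ΣzᵢP/Pᵢˢᵃᵗ = 1.4401
  T = 348.9 K: ΣzᵢP/Pᵢˢᵃᵗ = 0.3904
  T = 336.2 K: ΣzᵢP/Pᵢˢᵃᵗ = 0.7314
  T = 329.9 K: ΣzᵢP/Pᵢˢᵃᵗ = 1.0168
  T = 333.0 K: ΣzᵢP/Pᵢˢᵃᵗ = 0.8633
  T = 331.4 K: ΣzᵢP/Pᵢˢᵃᵗ = 0.9390
Interpolating between 329.9 K and 331.4 K gives T ≈ 330.2 K.

T = 330.2 K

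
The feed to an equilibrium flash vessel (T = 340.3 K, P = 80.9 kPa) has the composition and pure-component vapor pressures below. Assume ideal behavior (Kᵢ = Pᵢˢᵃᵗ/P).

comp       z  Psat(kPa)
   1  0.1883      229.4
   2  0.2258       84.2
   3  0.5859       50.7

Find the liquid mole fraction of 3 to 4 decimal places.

Raoult's law: Kᵢ = Pᵢˢᵃᵗ/P = Pᵢˢᵃᵗ/80.9.
  K_1 = 229.4/80.9 = 2.835600, K_2 = 84.2/80.9 = 1.040791, K_3 = 50.7/80.9 = 0.626700
Rachford–Rice: g(β) = Σ zᵢ(Kᵢ−1)/(1+β(Kᵢ−1)) = 0.
Check two-phase: ΣzᵢKᵢ = 1.1361 > 1 and Σzᵢ/Kᵢ = 1.2183 > 1, so g(0) = 0.1361 > 0 and g(1) = -0.2183 < 0.
Newton–Raphson from β = 0.63:
  β = 0.6300: g = -0.11671, g' = -0.2764 → β = 0.2077
  β = 0.2077: g = 0.02226, g' = -0.4288 → β = 0.2596
  β = 0.2596: g = 0.00101, g' = -0.3915 → β = 0.2622
Converged at β = 0.2622.
Compositions from xᵢ = zᵢ/(1+β(Kᵢ−1)), yᵢ = Kᵢxᵢ:
  1: x = 0.1271, y = 0.3605
  2: x = 0.2234, y = 0.2325
  3: x = 0.6495, y = 0.4070

x_3 = 0.6495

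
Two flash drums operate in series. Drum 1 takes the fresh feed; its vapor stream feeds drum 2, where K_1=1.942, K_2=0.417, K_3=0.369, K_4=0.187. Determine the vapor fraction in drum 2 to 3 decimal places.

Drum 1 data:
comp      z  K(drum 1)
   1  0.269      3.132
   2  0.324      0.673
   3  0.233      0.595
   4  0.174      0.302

V/F (drum 2) = 0.370

Drum 1:
Iterate (Newton) starting at ψ₁ = 0.5:
  ψ₁ = 0.500: g = -0.1540, g' = -0.596 → ψ₁ = 0.242
  ψ₁ = 0.242: g = 0.0127, g' = -0.743 → ψ₁ = 0.259
Converged at ψ₁ = 0.259.
Drum-1 compositions:
  1: x = 0.173, y = 0.543
  2: x = 0.354, y = 0.238
  3: x = 0.260, y = 0.155
  4: x = 0.212, y = 0.064
Drum-2 feed = drum-1 vapor: z₂ = (0.5427, 0.2382, 0.1549, 0.0641).
Drum 2:
Let ψ₂ = V/F and solve Σ zᵢ(Kᵢ−1)/(1+ψ₂(Kᵢ−1)) = 0.
Feasibility: ΣzᵢKᵢ = 1.222, Σzᵢ/Kᵢ = 1.614 — both > 1, two phases present.
Iterate (Newton) starting at ψ₂ = 0.5:
  ψ₂ = 0.500: g = -0.0791, g' = -0.636 → ψ₂ = 0.376
  ψ₂ = 0.376: g = -0.0033, g' = -0.589 → ψ₂ = 0.370
Converged at ψ₂ = 0.370.
  1: x = 0.402, y = 0.782
  2: x = 0.304, y = 0.127
  3: x = 0.202, y = 0.075
  4: x = 0.092, y = 0.017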